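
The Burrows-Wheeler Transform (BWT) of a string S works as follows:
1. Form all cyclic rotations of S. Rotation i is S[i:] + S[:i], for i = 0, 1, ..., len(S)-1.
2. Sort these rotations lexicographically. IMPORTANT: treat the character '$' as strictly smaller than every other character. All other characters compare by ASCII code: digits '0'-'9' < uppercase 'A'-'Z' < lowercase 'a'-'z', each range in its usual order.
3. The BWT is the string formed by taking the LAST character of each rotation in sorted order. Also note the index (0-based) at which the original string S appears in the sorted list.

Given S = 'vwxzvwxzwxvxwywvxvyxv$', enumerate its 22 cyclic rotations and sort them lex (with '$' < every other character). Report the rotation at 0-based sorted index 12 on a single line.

All 22 rotations (rotation i = S[i:]+S[:i]):
  rot[0] = vwxzvwxzwxvxwywvxvyxv$
  rot[1] = wxzvwxzwxvxwywvxvyxv$v
  rot[2] = xzvwxzwxvxwywvxvyxv$vw
  rot[3] = zvwxzwxvxwywvxvyxv$vwx
  rot[4] = vwxzwxvxwywvxvyxv$vwxz
  rot[5] = wxzwxvxwywvxvyxv$vwxzv
  rot[6] = xzwxvxwywvxvyxv$vwxzvw
  rot[7] = zwxvxwywvxvyxv$vwxzvwx
  rot[8] = wxvxwywvxvyxv$vwxzvwxz
  rot[9] = xvxwywvxvyxv$vwxzvwxzw
  rot[10] = vxwywvxvyxv$vwxzvwxzwx
  rot[11] = xwywvxvyxv$vwxzvwxzwxv
  rot[12] = wywvxvyxv$vwxzvwxzwxvx
  rot[13] = ywvxvyxv$vwxzvwxzwxvxw
  rot[14] = wvxvyxv$vwxzvwxzwxvxwy
  rot[15] = vxvyxv$vwxzvwxzwxvxwyw
  rot[16] = xvyxv$vwxzvwxzwxvxwywv
  rot[17] = vyxv$vwxzvwxzwxvxwywvx
  rot[18] = yxv$vwxzvwxzwxvxwywvxv
  rot[19] = xv$vwxzvwxzwxvxwywvxvy
  rot[20] = v$vwxzvwxzwxvxwywvxvyx
  rot[21] = $vwxzvwxzwxvxwywvxvyxv
Sorted (with $ < everything):
  sorted[0] = $vwxzvwxzwxvxwywvxvyxv
  sorted[1] = v$vwxzvwxzwxvxwywvxvyx
  sorted[2] = vwxzvwxzwxvxwywvxvyxv$
  sorted[3] = vwxzwxvxwywvxvyxv$vwxz
  sorted[4] = vxvyxv$vwxzvwxzwxvxwyw
  sorted[5] = vxwywvxvyxv$vwxzvwxzwx
  sorted[6] = vyxv$vwxzvwxzwxvxwywvx
  sorted[7] = wvxvyxv$vwxzvwxzwxvxwy
  sorted[8] = wxvxwywvxvyxv$vwxzvwxz
  sorted[9] = wxzvwxzwxvxwywvxvyxv$v
  sorted[10] = wxzwxvxwywvxvyxv$vwxzv
  sorted[11] = wywvxvyxv$vwxzvwxzwxvx
  sorted[12] = xv$vwxzvwxzwxvxwywvxvy
  sorted[13] = xvxwywvxvyxv$vwxzvwxzw
  sorted[14] = xvyxv$vwxzvwxzwxvxwywv
  sorted[15] = xwywvxvyxv$vwxzvwxzwxv
  sorted[16] = xzvwxzwxvxwywvxvyxv$vw
  sorted[17] = xzwxvxwywvxvyxv$vwxzvw
  sorted[18] = ywvxvyxv$vwxzvwxzwxvxw
  sorted[19] = yxv$vwxzvwxzwxvxwywvxv
  sorted[20] = zvwxzwxvxwywvxvyxv$vwx
  sorted[21] = zwxvxwywvxvyxv$vwxzvwx
sorted[12] = xv$vwxzvwxzwxvxwywvxvy

Answer: xv$vwxzvwxzwxvxwywvxvy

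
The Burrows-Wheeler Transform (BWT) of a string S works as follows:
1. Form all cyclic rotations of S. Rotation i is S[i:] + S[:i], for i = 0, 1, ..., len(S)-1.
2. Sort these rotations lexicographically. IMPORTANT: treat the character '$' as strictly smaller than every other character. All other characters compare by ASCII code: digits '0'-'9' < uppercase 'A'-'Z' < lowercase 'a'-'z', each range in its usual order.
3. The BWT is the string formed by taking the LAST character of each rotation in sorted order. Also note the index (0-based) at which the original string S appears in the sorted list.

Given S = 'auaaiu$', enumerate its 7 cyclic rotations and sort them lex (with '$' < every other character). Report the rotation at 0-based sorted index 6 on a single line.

All 7 rotations (rotation i = S[i:]+S[:i]):
  rot[0] = auaaiu$
  rot[1] = uaaiu$a
  rot[2] = aaiu$au
  rot[3] = aiu$aua
  rot[4] = iu$auaa
  rot[5] = u$auaai
  rot[6] = $auaaiu
Sorted (with $ < everything):
  sorted[0] = $auaaiu
  sorted[1] = aaiu$au
  sorted[2] = aiu$aua
  sorted[3] = auaaiu$
  sorted[4] = iu$auaa
  sorted[5] = u$auaai
  sorted[6] = uaaiu$a
sorted[6] = uaaiu$a

Answer: uaaiu$a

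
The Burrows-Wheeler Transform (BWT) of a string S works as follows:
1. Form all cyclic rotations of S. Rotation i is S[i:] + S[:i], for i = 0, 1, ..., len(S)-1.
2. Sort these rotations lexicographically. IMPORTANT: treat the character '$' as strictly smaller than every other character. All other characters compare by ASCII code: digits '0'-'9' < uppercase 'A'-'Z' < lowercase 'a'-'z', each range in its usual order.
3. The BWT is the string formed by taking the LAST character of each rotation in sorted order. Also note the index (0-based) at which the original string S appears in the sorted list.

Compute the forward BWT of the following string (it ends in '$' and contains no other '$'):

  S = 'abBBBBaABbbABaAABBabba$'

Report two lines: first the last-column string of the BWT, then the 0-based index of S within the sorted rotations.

All 23 rotations (rotation i = S[i:]+S[:i]):
  rot[0] = abBBBBaABbbABaAABBabba$
  rot[1] = bBBBBaABbbABaAABBabba$a
  rot[2] = BBBBaABbbABaAABBabba$ab
  rot[3] = BBBaABbbABaAABBabba$abB
  rot[4] = BBaABbbABaAABBabba$abBB
  rot[5] = BaABbbABaAABBabba$abBBB
  rot[6] = aABbbABaAABBabba$abBBBB
  rot[7] = ABbbABaAABBabba$abBBBBa
  rot[8] = BbbABaAABBabba$abBBBBaA
  rot[9] = bbABaAABBabba$abBBBBaAB
  rot[10] = bABaAABBabba$abBBBBaABb
  rot[11] = ABaAABBabba$abBBBBaABbb
  rot[12] = BaAABBabba$abBBBBaABbbA
  rot[13] = aAABBabba$abBBBBaABbbAB
  rot[14] = AABBabba$abBBBBaABbbABa
  rot[15] = ABBabba$abBBBBaABbbABaA
  rot[16] = BBabba$abBBBBaABbbABaAA
  rot[17] = Babba$abBBBBaABbbABaAAB
  rot[18] = abba$abBBBBaABbbABaAABB
  rot[19] = bba$abBBBBaABbbABaAABBa
  rot[20] = ba$abBBBBaABbbABaAABBab
  rot[21] = a$abBBBBaABbbABaAABBabb
  rot[22] = $abBBBBaABbbABaAABBabba
Sorted (with $ < everything):
  sorted[0] = $abBBBBaABbbABaAABBabba  (last char: 'a')
  sorted[1] = AABBabba$abBBBBaABbbABa  (last char: 'a')
  sorted[2] = ABBabba$abBBBBaABbbABaA  (last char: 'A')
  sorted[3] = ABaAABBabba$abBBBBaABbb  (last char: 'b')
  sorted[4] = ABbbABaAABBabba$abBBBBa  (last char: 'a')
  sorted[5] = BBBBaABbbABaAABBabba$ab  (last char: 'b')
  sorted[6] = BBBaABbbABaAABBabba$abB  (last char: 'B')
  sorted[7] = BBaABbbABaAABBabba$abBB  (last char: 'B')
  sorted[8] = BBabba$abBBBBaABbbABaAA  (last char: 'A')
  sorted[9] = BaAABBabba$abBBBBaABbbA  (last char: 'A')
  sorted[10] = BaABbbABaAABBabba$abBBB  (last char: 'B')
  sorted[11] = Babba$abBBBBaABbbABaAAB  (last char: 'B')
  sorted[12] = BbbABaAABBabba$abBBBBaA  (last char: 'A')
  sorted[13] = a$abBBBBaABbbABaAABBabb  (last char: 'b')
  sorted[14] = aAABBabba$abBBBBaABbbAB  (last char: 'B')
  sorted[15] = aABbbABaAABBabba$abBBBB  (last char: 'B')
  sorted[16] = abBBBBaABbbABaAABBabba$  (last char: '$')
  sorted[17] = abba$abBBBBaABbbABaAABB  (last char: 'B')
  sorted[18] = bABaAABBabba$abBBBBaABb  (last char: 'b')
  sorted[19] = bBBBBaABbbABaAABBabba$a  (last char: 'a')
  sorted[20] = ba$abBBBBaABbbABaAABBab  (last char: 'b')
  sorted[21] = bbABaAABBabba$abBBBBaAB  (last char: 'B')
  sorted[22] = bba$abBBBBaABbbABaAABBa  (last char: 'a')
Last column: aaAbabBBAABBAbBB$BbabBa
Original string S is at sorted index 16

Answer: aaAbabBBAABBAbBB$BbabBa
16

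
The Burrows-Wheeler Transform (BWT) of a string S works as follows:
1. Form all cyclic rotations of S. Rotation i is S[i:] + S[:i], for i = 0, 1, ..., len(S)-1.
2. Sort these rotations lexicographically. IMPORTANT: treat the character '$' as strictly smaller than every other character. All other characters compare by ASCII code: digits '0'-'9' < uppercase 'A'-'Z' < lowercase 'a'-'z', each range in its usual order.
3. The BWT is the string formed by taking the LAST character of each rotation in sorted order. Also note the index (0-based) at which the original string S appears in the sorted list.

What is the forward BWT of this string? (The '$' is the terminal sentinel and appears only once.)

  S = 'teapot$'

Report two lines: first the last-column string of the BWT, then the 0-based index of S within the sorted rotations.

Answer: tetpao$
6

Derivation:
All 7 rotations (rotation i = S[i:]+S[:i]):
  rot[0] = teapot$
  rot[1] = eapot$t
  rot[2] = apot$te
  rot[3] = pot$tea
  rot[4] = ot$teap
  rot[5] = t$teapo
  rot[6] = $teapot
Sorted (with $ < everything):
  sorted[0] = $teapot  (last char: 't')
  sorted[1] = apot$te  (last char: 'e')
  sorted[2] = eapot$t  (last char: 't')
  sorted[3] = ot$teap  (last char: 'p')
  sorted[4] = pot$tea  (last char: 'a')
  sorted[5] = t$teapo  (last char: 'o')
  sorted[6] = teapot$  (last char: '$')
Last column: tetpao$
Original string S is at sorted index 6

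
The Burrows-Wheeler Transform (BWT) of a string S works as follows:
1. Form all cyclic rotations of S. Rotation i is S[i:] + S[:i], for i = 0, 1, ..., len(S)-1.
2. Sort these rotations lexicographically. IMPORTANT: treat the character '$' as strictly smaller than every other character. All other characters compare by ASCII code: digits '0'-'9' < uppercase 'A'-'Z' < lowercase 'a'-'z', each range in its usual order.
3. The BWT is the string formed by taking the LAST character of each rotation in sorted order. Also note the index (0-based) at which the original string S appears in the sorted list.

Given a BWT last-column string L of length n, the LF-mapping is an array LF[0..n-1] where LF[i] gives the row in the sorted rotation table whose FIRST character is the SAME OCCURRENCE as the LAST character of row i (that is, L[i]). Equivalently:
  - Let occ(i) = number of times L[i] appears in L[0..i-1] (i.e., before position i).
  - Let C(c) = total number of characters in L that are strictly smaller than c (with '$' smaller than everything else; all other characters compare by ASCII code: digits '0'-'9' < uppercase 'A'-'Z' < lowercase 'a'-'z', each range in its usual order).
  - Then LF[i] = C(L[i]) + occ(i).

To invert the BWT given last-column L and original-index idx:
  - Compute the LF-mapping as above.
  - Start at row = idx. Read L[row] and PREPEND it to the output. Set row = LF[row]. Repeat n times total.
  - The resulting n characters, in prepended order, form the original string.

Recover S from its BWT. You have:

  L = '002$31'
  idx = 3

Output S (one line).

LF mapping: 1 2 4 0 5 3
Walk LF starting at row 3, prepending L[row]:
  step 1: row=3, L[3]='$', prepend. Next row=LF[3]=0
  step 2: row=0, L[0]='0', prepend. Next row=LF[0]=1
  step 3: row=1, L[1]='0', prepend. Next row=LF[1]=2
  step 4: row=2, L[2]='2', prepend. Next row=LF[2]=4
  step 5: row=4, L[4]='3', prepend. Next row=LF[4]=5
  step 6: row=5, L[5]='1', prepend. Next row=LF[5]=3
Reversed output: 13200$

Answer: 13200$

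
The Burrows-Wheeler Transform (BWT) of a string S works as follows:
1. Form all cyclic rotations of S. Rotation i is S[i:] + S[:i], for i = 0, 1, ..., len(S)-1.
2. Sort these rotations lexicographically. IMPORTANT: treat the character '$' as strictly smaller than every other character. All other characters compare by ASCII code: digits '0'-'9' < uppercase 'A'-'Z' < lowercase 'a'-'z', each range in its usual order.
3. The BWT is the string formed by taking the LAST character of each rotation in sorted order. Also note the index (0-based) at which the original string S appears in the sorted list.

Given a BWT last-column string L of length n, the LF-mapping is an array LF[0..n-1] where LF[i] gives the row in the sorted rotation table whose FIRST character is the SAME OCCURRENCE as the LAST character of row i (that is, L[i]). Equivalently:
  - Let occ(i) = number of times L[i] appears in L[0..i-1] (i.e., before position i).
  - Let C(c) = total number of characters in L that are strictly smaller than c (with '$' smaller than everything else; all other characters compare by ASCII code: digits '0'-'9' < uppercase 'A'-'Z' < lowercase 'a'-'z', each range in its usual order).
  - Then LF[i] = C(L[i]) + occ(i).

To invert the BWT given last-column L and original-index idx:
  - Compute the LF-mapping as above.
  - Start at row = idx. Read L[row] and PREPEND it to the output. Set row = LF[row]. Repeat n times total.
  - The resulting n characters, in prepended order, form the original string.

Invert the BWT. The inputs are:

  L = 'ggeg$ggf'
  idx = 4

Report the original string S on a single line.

LF mapping: 3 4 1 5 0 6 7 2
Walk LF starting at row 4, prepending L[row]:
  step 1: row=4, L[4]='$', prepend. Next row=LF[4]=0
  step 2: row=0, L[0]='g', prepend. Next row=LF[0]=3
  step 3: row=3, L[3]='g', prepend. Next row=LF[3]=5
  step 4: row=5, L[5]='g', prepend. Next row=LF[5]=6
  step 5: row=6, L[6]='g', prepend. Next row=LF[6]=7
  step 6: row=7, L[7]='f', prepend. Next row=LF[7]=2
  step 7: row=2, L[2]='e', prepend. Next row=LF[2]=1
  step 8: row=1, L[1]='g', prepend. Next row=LF[1]=4
Reversed output: gefgggg$

Answer: gefgggg$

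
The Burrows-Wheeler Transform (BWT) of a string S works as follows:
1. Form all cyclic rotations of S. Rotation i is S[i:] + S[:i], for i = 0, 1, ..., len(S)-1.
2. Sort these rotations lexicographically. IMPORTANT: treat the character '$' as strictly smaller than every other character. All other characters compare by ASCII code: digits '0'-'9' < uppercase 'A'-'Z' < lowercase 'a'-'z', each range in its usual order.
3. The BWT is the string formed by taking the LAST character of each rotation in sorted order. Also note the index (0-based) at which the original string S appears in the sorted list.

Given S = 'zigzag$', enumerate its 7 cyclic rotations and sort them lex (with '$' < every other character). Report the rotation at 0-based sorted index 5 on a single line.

All 7 rotations (rotation i = S[i:]+S[:i]):
  rot[0] = zigzag$
  rot[1] = igzag$z
  rot[2] = gzag$zi
  rot[3] = zag$zig
  rot[4] = ag$zigz
  rot[5] = g$zigza
  rot[6] = $zigzag
Sorted (with $ < everything):
  sorted[0] = $zigzag
  sorted[1] = ag$zigz
  sorted[2] = g$zigza
  sorted[3] = gzag$zi
  sorted[4] = igzag$z
  sorted[5] = zag$zig
  sorted[6] = zigzag$
sorted[5] = zag$zig

Answer: zag$zig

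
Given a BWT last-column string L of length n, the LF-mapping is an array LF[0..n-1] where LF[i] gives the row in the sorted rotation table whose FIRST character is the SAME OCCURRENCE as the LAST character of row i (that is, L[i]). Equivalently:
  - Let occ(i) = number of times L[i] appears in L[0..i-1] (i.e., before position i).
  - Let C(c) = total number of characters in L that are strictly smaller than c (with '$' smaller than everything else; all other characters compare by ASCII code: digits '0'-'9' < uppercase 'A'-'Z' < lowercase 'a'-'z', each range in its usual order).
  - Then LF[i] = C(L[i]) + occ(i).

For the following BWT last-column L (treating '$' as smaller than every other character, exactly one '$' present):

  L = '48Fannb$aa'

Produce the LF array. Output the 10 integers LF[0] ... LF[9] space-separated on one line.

Answer: 1 2 3 4 8 9 7 0 5 6

Derivation:
Char counts: '$':1, '4':1, '8':1, 'F':1, 'a':3, 'b':1, 'n':2
C (first-col start): C('$')=0, C('4')=1, C('8')=2, C('F')=3, C('a')=4, C('b')=7, C('n')=8
L[0]='4': occ=0, LF[0]=C('4')+0=1+0=1
L[1]='8': occ=0, LF[1]=C('8')+0=2+0=2
L[2]='F': occ=0, LF[2]=C('F')+0=3+0=3
L[3]='a': occ=0, LF[3]=C('a')+0=4+0=4
L[4]='n': occ=0, LF[4]=C('n')+0=8+0=8
L[5]='n': occ=1, LF[5]=C('n')+1=8+1=9
L[6]='b': occ=0, LF[6]=C('b')+0=7+0=7
L[7]='$': occ=0, LF[7]=C('$')+0=0+0=0
L[8]='a': occ=1, LF[8]=C('a')+1=4+1=5
L[9]='a': occ=2, LF[9]=C('a')+2=4+2=6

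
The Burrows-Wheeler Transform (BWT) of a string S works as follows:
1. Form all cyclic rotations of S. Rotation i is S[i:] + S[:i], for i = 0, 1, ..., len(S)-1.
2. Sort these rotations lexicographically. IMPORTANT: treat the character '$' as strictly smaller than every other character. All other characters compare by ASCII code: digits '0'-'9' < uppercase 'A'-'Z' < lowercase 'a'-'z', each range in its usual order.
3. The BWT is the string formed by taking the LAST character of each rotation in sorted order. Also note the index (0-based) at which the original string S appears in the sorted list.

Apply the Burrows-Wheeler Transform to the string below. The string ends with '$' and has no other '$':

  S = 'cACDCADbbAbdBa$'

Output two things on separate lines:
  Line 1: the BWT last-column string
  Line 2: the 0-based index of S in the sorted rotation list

Answer: acCbdDACABbDA$b
13

Derivation:
All 15 rotations (rotation i = S[i:]+S[:i]):
  rot[0] = cACDCADbbAbdBa$
  rot[1] = ACDCADbbAbdBa$c
  rot[2] = CDCADbbAbdBa$cA
  rot[3] = DCADbbAbdBa$cAC
  rot[4] = CADbbAbdBa$cACD
  rot[5] = ADbbAbdBa$cACDC
  rot[6] = DbbAbdBa$cACDCA
  rot[7] = bbAbdBa$cACDCAD
  rot[8] = bAbdBa$cACDCADb
  rot[9] = AbdBa$cACDCADbb
  rot[10] = bdBa$cACDCADbbA
  rot[11] = dBa$cACDCADbbAb
  rot[12] = Ba$cACDCADbbAbd
  rot[13] = a$cACDCADbbAbdB
  rot[14] = $cACDCADbbAbdBa
Sorted (with $ < everything):
  sorted[0] = $cACDCADbbAbdBa  (last char: 'a')
  sorted[1] = ACDCADbbAbdBa$c  (last char: 'c')
  sorted[2] = ADbbAbdBa$cACDC  (last char: 'C')
  sorted[3] = AbdBa$cACDCADbb  (last char: 'b')
  sorted[4] = Ba$cACDCADbbAbd  (last char: 'd')
  sorted[5] = CADbbAbdBa$cACD  (last char: 'D')
  sorted[6] = CDCADbbAbdBa$cA  (last char: 'A')
  sorted[7] = DCADbbAbdBa$cAC  (last char: 'C')
  sorted[8] = DbbAbdBa$cACDCA  (last char: 'A')
  sorted[9] = a$cACDCADbbAbdB  (last char: 'B')
  sorted[10] = bAbdBa$cACDCADb  (last char: 'b')
  sorted[11] = bbAbdBa$cACDCAD  (last char: 'D')
  sorted[12] = bdBa$cACDCADbbA  (last char: 'A')
  sorted[13] = cACDCADbbAbdBa$  (last char: '$')
  sorted[14] = dBa$cACDCADbbAb  (last char: 'b')
Last column: acCbdDACABbDA$b
Original string S is at sorted index 13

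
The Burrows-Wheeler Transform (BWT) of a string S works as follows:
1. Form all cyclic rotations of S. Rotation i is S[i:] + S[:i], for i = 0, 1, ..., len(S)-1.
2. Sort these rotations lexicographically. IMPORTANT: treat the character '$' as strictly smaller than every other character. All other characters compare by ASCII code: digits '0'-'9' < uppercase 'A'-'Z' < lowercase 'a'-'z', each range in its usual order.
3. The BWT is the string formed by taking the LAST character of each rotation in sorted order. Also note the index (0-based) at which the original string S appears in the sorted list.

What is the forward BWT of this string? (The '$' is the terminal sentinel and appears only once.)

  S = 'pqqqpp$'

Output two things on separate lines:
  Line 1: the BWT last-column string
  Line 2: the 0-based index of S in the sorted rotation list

Answer: ppq$qqp
3

Derivation:
All 7 rotations (rotation i = S[i:]+S[:i]):
  rot[0] = pqqqpp$
  rot[1] = qqqpp$p
  rot[2] = qqpp$pq
  rot[3] = qpp$pqq
  rot[4] = pp$pqqq
  rot[5] = p$pqqqp
  rot[6] = $pqqqpp
Sorted (with $ < everything):
  sorted[0] = $pqqqpp  (last char: 'p')
  sorted[1] = p$pqqqp  (last char: 'p')
  sorted[2] = pp$pqqq  (last char: 'q')
  sorted[3] = pqqqpp$  (last char: '$')
  sorted[4] = qpp$pqq  (last char: 'q')
  sorted[5] = qqpp$pq  (last char: 'q')
  sorted[6] = qqqpp$p  (last char: 'p')
Last column: ppq$qqp
Original string S is at sorted index 3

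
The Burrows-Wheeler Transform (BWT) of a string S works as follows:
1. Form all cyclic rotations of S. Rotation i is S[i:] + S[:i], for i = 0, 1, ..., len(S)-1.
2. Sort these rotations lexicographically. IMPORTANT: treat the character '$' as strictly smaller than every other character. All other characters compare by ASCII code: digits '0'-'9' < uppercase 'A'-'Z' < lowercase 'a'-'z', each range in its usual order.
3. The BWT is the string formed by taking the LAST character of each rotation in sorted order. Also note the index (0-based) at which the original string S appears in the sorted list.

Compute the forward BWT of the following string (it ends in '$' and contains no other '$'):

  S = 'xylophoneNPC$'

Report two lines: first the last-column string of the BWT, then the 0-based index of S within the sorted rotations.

Answer: CPeNnpyohlo$x
11

Derivation:
All 13 rotations (rotation i = S[i:]+S[:i]):
  rot[0] = xylophoneNPC$
  rot[1] = ylophoneNPC$x
  rot[2] = lophoneNPC$xy
  rot[3] = ophoneNPC$xyl
  rot[4] = phoneNPC$xylo
  rot[5] = honeNPC$xylop
  rot[6] = oneNPC$xyloph
  rot[7] = neNPC$xylopho
  rot[8] = eNPC$xylophon
  rot[9] = NPC$xylophone
  rot[10] = PC$xylophoneN
  rot[11] = C$xylophoneNP
  rot[12] = $xylophoneNPC
Sorted (with $ < everything):
  sorted[0] = $xylophoneNPC  (last char: 'C')
  sorted[1] = C$xylophoneNP  (last char: 'P')
  sorted[2] = NPC$xylophone  (last char: 'e')
  sorted[3] = PC$xylophoneN  (last char: 'N')
  sorted[4] = eNPC$xylophon  (last char: 'n')
  sorted[5] = honeNPC$xylop  (last char: 'p')
  sorted[6] = lophoneNPC$xy  (last char: 'y')
  sorted[7] = neNPC$xylopho  (last char: 'o')
  sorted[8] = oneNPC$xyloph  (last char: 'h')
  sorted[9] = ophoneNPC$xyl  (last char: 'l')
  sorted[10] = phoneNPC$xylo  (last char: 'o')
  sorted[11] = xylophoneNPC$  (last char: '$')
  sorted[12] = ylophoneNPC$x  (last char: 'x')
Last column: CPeNnpyohlo$x
Original string S is at sorted index 11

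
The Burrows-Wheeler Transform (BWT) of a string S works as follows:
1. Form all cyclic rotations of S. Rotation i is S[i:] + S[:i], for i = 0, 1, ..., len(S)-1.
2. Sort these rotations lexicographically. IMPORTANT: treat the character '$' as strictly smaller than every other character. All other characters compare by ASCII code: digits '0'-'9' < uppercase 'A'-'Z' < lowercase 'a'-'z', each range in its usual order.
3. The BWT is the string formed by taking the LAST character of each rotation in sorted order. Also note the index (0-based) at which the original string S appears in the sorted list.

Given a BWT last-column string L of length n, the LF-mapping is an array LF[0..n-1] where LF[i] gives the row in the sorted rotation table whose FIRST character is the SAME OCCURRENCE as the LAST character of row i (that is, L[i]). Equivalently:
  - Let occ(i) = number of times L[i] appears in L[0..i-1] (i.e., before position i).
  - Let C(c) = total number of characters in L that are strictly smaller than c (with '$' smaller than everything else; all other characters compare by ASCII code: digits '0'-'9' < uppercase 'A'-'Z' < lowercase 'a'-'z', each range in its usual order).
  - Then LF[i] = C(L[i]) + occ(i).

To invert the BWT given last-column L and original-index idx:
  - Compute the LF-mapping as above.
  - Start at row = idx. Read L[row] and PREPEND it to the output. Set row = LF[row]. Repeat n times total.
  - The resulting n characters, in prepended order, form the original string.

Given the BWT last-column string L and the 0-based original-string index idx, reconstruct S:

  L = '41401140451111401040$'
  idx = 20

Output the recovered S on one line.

LF mapping: 14 6 15 1 7 8 16 2 17 20 9 10 11 12 18 3 13 4 19 5 0
Walk LF starting at row 20, prepending L[row]:
  step 1: row=20, L[20]='$', prepend. Next row=LF[20]=0
  step 2: row=0, L[0]='4', prepend. Next row=LF[0]=14
  step 3: row=14, L[14]='4', prepend. Next row=LF[14]=18
  step 4: row=18, L[18]='4', prepend. Next row=LF[18]=19
  step 5: row=19, L[19]='0', prepend. Next row=LF[19]=5
  step 6: row=5, L[5]='1', prepend. Next row=LF[5]=8
  step 7: row=8, L[8]='4', prepend. Next row=LF[8]=17
  step 8: row=17, L[17]='0', prepend. Next row=LF[17]=4
  step 9: row=4, L[4]='1', prepend. Next row=LF[4]=7
  step 10: row=7, L[7]='0', prepend. Next row=LF[7]=2
  step 11: row=2, L[2]='4', prepend. Next row=LF[2]=15
  step 12: row=15, L[15]='0', prepend. Next row=LF[15]=3
  step 13: row=3, L[3]='0', prepend. Next row=LF[3]=1
  step 14: row=1, L[1]='1', prepend. Next row=LF[1]=6
  step 15: row=6, L[6]='4', prepend. Next row=LF[6]=16
  step 16: row=16, L[16]='1', prepend. Next row=LF[16]=13
  step 17: row=13, L[13]='1', prepend. Next row=LF[13]=12
  step 18: row=12, L[12]='1', prepend. Next row=LF[12]=11
  step 19: row=11, L[11]='1', prepend. Next row=LF[11]=10
  step 20: row=10, L[10]='1', prepend. Next row=LF[10]=9
  step 21: row=9, L[9]='5', prepend. Next row=LF[9]=20
Reversed output: 51111141004010410444$

Answer: 51111141004010410444$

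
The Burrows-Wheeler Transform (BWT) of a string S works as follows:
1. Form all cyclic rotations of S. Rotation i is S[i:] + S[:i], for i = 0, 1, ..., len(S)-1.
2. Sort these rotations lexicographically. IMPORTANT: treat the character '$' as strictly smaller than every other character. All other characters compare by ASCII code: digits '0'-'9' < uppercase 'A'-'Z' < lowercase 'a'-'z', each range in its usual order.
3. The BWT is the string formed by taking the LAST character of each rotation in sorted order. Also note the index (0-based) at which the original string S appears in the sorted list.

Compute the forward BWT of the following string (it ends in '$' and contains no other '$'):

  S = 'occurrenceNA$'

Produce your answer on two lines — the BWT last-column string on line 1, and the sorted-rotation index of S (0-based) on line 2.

Answer: ANeonccre$ruc
9

Derivation:
All 13 rotations (rotation i = S[i:]+S[:i]):
  rot[0] = occurrenceNA$
  rot[1] = ccurrenceNA$o
  rot[2] = currenceNA$oc
  rot[3] = urrenceNA$occ
  rot[4] = rrenceNA$occu
  rot[5] = renceNA$occur
  rot[6] = enceNA$occurr
  rot[7] = nceNA$occurre
  rot[8] = ceNA$occurren
  rot[9] = eNA$occurrenc
  rot[10] = NA$occurrence
  rot[11] = A$occurrenceN
  rot[12] = $occurrenceNA
Sorted (with $ < everything):
  sorted[0] = $occurrenceNA  (last char: 'A')
  sorted[1] = A$occurrenceN  (last char: 'N')
  sorted[2] = NA$occurrence  (last char: 'e')
  sorted[3] = ccurrenceNA$o  (last char: 'o')
  sorted[4] = ceNA$occurren  (last char: 'n')
  sorted[5] = currenceNA$oc  (last char: 'c')
  sorted[6] = eNA$occurrenc  (last char: 'c')
  sorted[7] = enceNA$occurr  (last char: 'r')
  sorted[8] = nceNA$occurre  (last char: 'e')
  sorted[9] = occurrenceNA$  (last char: '$')
  sorted[10] = renceNA$occur  (last char: 'r')
  sorted[11] = rrenceNA$occu  (last char: 'u')
  sorted[12] = urrenceNA$occ  (last char: 'c')
Last column: ANeonccre$ruc
Original string S is at sorted index 9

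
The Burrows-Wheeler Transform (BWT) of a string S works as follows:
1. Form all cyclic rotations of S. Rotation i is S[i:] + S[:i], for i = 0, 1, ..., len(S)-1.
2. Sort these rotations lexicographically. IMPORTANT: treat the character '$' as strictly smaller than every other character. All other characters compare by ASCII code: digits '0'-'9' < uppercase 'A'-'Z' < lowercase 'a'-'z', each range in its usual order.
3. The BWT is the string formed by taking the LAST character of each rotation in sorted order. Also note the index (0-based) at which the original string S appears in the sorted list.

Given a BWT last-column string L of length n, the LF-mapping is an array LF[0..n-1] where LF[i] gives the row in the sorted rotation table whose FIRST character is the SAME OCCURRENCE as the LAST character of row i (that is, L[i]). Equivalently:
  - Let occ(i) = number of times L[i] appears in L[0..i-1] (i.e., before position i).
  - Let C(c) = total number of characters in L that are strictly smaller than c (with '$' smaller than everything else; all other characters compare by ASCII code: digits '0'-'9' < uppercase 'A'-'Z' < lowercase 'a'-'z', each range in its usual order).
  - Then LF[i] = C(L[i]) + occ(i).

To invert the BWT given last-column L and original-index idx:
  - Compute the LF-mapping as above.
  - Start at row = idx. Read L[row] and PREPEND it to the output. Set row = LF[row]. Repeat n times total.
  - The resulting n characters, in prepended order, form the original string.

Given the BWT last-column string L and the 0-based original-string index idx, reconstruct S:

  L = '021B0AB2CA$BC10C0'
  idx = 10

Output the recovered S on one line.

Answer: AA100CCB1BB0C220$

Derivation:
LF mapping: 1 7 5 11 2 9 12 8 14 10 0 13 15 6 3 16 4
Walk LF starting at row 10, prepending L[row]:
  step 1: row=10, L[10]='$', prepend. Next row=LF[10]=0
  step 2: row=0, L[0]='0', prepend. Next row=LF[0]=1
  step 3: row=1, L[1]='2', prepend. Next row=LF[1]=7
  step 4: row=7, L[7]='2', prepend. Next row=LF[7]=8
  step 5: row=8, L[8]='C', prepend. Next row=LF[8]=14
  step 6: row=14, L[14]='0', prepend. Next row=LF[14]=3
  step 7: row=3, L[3]='B', prepend. Next row=LF[3]=11
  step 8: row=11, L[11]='B', prepend. Next row=LF[11]=13
  step 9: row=13, L[13]='1', prepend. Next row=LF[13]=6
  step 10: row=6, L[6]='B', prepend. Next row=LF[6]=12
  step 11: row=12, L[12]='C', prepend. Next row=LF[12]=15
  step 12: row=15, L[15]='C', prepend. Next row=LF[15]=16
  step 13: row=16, L[16]='0', prepend. Next row=LF[16]=4
  step 14: row=4, L[4]='0', prepend. Next row=LF[4]=2
  step 15: row=2, L[2]='1', prepend. Next row=LF[2]=5
  step 16: row=5, L[5]='A', prepend. Next row=LF[5]=9
  step 17: row=9, L[9]='A', prepend. Next row=LF[9]=10
Reversed output: AA100CCB1BB0C220$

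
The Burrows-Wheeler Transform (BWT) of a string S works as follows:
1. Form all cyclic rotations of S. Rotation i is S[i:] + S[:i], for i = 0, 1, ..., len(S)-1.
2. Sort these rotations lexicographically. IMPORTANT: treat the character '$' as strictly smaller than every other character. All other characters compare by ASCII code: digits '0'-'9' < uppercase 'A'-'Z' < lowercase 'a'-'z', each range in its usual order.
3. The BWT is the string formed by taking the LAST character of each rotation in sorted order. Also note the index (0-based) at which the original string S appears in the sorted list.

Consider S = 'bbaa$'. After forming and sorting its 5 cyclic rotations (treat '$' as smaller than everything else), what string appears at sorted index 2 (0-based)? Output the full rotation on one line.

Answer: aa$bb

Derivation:
All 5 rotations (rotation i = S[i:]+S[:i]):
  rot[0] = bbaa$
  rot[1] = baa$b
  rot[2] = aa$bb
  rot[3] = a$bba
  rot[4] = $bbaa
Sorted (with $ < everything):
  sorted[0] = $bbaa
  sorted[1] = a$bba
  sorted[2] = aa$bb
  sorted[3] = baa$b
  sorted[4] = bbaa$
sorted[2] = aa$bb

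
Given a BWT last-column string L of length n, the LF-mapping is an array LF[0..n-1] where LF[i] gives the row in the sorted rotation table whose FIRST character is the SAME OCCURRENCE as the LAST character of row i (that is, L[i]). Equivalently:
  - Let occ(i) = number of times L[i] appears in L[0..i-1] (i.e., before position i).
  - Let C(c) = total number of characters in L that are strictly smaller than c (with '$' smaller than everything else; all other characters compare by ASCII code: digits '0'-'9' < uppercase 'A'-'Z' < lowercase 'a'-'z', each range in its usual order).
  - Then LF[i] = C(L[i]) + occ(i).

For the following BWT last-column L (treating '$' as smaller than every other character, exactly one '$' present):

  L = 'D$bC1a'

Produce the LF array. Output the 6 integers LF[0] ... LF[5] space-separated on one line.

Char counts: '$':1, '1':1, 'C':1, 'D':1, 'a':1, 'b':1
C (first-col start): C('$')=0, C('1')=1, C('C')=2, C('D')=3, C('a')=4, C('b')=5
L[0]='D': occ=0, LF[0]=C('D')+0=3+0=3
L[1]='$': occ=0, LF[1]=C('$')+0=0+0=0
L[2]='b': occ=0, LF[2]=C('b')+0=5+0=5
L[3]='C': occ=0, LF[3]=C('C')+0=2+0=2
L[4]='1': occ=0, LF[4]=C('1')+0=1+0=1
L[5]='a': occ=0, LF[5]=C('a')+0=4+0=4

Answer: 3 0 5 2 1 4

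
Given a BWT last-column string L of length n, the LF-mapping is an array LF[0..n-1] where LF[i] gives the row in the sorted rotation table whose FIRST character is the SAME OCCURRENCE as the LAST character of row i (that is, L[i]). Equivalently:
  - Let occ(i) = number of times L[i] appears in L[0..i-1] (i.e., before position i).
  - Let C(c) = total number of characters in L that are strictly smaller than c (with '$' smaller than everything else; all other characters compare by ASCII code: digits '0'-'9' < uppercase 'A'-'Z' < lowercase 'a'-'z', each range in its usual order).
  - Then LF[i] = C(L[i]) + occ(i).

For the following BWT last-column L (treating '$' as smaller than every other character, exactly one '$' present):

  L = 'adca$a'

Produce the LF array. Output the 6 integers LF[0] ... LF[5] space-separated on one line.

Answer: 1 5 4 2 0 3

Derivation:
Char counts: '$':1, 'a':3, 'c':1, 'd':1
C (first-col start): C('$')=0, C('a')=1, C('c')=4, C('d')=5
L[0]='a': occ=0, LF[0]=C('a')+0=1+0=1
L[1]='d': occ=0, LF[1]=C('d')+0=5+0=5
L[2]='c': occ=0, LF[2]=C('c')+0=4+0=4
L[3]='a': occ=1, LF[3]=C('a')+1=1+1=2
L[4]='$': occ=0, LF[4]=C('$')+0=0+0=0
L[5]='a': occ=2, LF[5]=C('a')+2=1+2=3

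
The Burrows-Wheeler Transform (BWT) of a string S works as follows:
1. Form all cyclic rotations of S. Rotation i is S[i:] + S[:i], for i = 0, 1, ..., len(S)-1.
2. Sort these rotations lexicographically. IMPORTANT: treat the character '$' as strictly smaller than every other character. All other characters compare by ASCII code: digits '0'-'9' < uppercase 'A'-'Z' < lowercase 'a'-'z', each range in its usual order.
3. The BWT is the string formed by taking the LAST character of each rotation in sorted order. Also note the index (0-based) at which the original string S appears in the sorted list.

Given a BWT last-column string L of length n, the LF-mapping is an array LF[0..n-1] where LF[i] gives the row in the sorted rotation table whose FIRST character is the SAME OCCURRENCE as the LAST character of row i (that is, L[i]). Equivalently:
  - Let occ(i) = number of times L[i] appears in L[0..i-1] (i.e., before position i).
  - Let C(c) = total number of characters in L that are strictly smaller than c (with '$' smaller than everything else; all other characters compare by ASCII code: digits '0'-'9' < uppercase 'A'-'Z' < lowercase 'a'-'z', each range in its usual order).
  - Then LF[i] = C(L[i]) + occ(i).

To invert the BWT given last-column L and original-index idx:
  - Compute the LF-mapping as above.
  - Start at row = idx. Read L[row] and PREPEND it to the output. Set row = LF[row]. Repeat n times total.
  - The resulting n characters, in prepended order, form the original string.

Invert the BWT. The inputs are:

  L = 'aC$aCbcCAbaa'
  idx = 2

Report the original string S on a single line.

Answer: CAacaCCabba$

Derivation:
LF mapping: 5 2 0 6 3 9 11 4 1 10 7 8
Walk LF starting at row 2, prepending L[row]:
  step 1: row=2, L[2]='$', prepend. Next row=LF[2]=0
  step 2: row=0, L[0]='a', prepend. Next row=LF[0]=5
  step 3: row=5, L[5]='b', prepend. Next row=LF[5]=9
  step 4: row=9, L[9]='b', prepend. Next row=LF[9]=10
  step 5: row=10, L[10]='a', prepend. Next row=LF[10]=7
  step 6: row=7, L[7]='C', prepend. Next row=LF[7]=4
  step 7: row=4, L[4]='C', prepend. Next row=LF[4]=3
  step 8: row=3, L[3]='a', prepend. Next row=LF[3]=6
  step 9: row=6, L[6]='c', prepend. Next row=LF[6]=11
  step 10: row=11, L[11]='a', prepend. Next row=LF[11]=8
  step 11: row=8, L[8]='A', prepend. Next row=LF[8]=1
  step 12: row=1, L[1]='C', prepend. Next row=LF[1]=2
Reversed output: CAacaCCabba$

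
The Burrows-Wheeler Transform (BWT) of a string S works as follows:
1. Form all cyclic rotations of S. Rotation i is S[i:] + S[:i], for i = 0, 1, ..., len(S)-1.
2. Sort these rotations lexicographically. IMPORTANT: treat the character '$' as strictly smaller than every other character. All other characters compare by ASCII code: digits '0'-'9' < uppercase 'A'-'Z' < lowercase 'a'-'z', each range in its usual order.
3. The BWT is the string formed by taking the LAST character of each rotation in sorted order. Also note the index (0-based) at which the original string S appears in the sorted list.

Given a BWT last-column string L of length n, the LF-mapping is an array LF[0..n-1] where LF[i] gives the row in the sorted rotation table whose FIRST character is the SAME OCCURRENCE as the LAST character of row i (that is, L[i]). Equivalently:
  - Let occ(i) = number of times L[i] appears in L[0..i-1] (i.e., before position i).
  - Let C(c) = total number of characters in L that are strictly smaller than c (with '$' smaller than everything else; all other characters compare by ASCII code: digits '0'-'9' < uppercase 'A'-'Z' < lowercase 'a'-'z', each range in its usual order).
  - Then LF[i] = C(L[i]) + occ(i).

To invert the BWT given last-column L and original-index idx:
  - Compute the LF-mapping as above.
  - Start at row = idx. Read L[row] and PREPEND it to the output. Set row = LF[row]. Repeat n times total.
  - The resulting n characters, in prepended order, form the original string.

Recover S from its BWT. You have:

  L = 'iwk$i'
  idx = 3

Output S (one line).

Answer: kiwi$

Derivation:
LF mapping: 1 4 3 0 2
Walk LF starting at row 3, prepending L[row]:
  step 1: row=3, L[3]='$', prepend. Next row=LF[3]=0
  step 2: row=0, L[0]='i', prepend. Next row=LF[0]=1
  step 3: row=1, L[1]='w', prepend. Next row=LF[1]=4
  step 4: row=4, L[4]='i', prepend. Next row=LF[4]=2
  step 5: row=2, L[2]='k', prepend. Next row=LF[2]=3
Reversed output: kiwi$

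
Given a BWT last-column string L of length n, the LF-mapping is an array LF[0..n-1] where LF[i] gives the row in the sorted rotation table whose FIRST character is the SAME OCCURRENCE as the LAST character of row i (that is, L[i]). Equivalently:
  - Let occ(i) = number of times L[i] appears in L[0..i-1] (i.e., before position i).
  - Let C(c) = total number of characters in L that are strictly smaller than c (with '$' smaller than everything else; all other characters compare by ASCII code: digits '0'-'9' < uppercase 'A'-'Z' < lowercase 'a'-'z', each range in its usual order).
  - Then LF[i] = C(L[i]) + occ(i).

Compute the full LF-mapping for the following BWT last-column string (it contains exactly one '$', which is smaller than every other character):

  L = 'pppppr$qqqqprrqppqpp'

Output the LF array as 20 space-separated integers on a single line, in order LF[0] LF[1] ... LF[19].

Char counts: '$':1, 'p':10, 'q':6, 'r':3
C (first-col start): C('$')=0, C('p')=1, C('q')=11, C('r')=17
L[0]='p': occ=0, LF[0]=C('p')+0=1+0=1
L[1]='p': occ=1, LF[1]=C('p')+1=1+1=2
L[2]='p': occ=2, LF[2]=C('p')+2=1+2=3
L[3]='p': occ=3, LF[3]=C('p')+3=1+3=4
L[4]='p': occ=4, LF[4]=C('p')+4=1+4=5
L[5]='r': occ=0, LF[5]=C('r')+0=17+0=17
L[6]='$': occ=0, LF[6]=C('$')+0=0+0=0
L[7]='q': occ=0, LF[7]=C('q')+0=11+0=11
L[8]='q': occ=1, LF[8]=C('q')+1=11+1=12
L[9]='q': occ=2, LF[9]=C('q')+2=11+2=13
L[10]='q': occ=3, LF[10]=C('q')+3=11+3=14
L[11]='p': occ=5, LF[11]=C('p')+5=1+5=6
L[12]='r': occ=1, LF[12]=C('r')+1=17+1=18
L[13]='r': occ=2, LF[13]=C('r')+2=17+2=19
L[14]='q': occ=4, LF[14]=C('q')+4=11+4=15
L[15]='p': occ=6, LF[15]=C('p')+6=1+6=7
L[16]='p': occ=7, LF[16]=C('p')+7=1+7=8
L[17]='q': occ=5, LF[17]=C('q')+5=11+5=16
L[18]='p': occ=8, LF[18]=C('p')+8=1+8=9
L[19]='p': occ=9, LF[19]=C('p')+9=1+9=10

Answer: 1 2 3 4 5 17 0 11 12 13 14 6 18 19 15 7 8 16 9 10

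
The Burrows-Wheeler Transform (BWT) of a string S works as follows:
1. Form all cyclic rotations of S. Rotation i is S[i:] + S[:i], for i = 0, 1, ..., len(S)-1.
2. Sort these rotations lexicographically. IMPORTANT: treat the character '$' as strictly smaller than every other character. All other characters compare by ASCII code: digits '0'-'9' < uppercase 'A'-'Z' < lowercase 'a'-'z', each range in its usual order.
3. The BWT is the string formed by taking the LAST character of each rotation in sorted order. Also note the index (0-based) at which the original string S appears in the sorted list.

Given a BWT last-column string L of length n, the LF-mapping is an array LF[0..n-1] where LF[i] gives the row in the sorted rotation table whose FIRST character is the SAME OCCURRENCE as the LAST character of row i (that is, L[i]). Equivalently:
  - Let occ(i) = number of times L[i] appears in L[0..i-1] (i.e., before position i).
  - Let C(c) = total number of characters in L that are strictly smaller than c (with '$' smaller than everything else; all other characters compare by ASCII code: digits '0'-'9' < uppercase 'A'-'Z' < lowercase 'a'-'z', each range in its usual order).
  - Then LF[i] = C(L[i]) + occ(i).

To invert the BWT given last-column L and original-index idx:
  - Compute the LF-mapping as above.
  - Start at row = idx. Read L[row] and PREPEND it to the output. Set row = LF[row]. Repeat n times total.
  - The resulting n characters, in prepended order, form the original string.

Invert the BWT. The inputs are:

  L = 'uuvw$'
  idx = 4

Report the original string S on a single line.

LF mapping: 1 2 3 4 0
Walk LF starting at row 4, prepending L[row]:
  step 1: row=4, L[4]='$', prepend. Next row=LF[4]=0
  step 2: row=0, L[0]='u', prepend. Next row=LF[0]=1
  step 3: row=1, L[1]='u', prepend. Next row=LF[1]=2
  step 4: row=2, L[2]='v', prepend. Next row=LF[2]=3
  step 5: row=3, L[3]='w', prepend. Next row=LF[3]=4
Reversed output: wvuu$

Answer: wvuu$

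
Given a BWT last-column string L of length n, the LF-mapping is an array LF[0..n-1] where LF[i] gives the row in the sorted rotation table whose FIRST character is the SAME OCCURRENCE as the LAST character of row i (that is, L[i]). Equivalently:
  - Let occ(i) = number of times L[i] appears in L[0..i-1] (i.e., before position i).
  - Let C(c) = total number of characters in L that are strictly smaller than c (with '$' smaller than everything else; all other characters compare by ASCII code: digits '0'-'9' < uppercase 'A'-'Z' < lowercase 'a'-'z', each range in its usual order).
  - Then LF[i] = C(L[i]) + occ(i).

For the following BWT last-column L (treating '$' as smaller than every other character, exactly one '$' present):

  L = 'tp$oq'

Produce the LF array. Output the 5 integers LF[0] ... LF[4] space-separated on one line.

Char counts: '$':1, 'o':1, 'p':1, 'q':1, 't':1
C (first-col start): C('$')=0, C('o')=1, C('p')=2, C('q')=3, C('t')=4
L[0]='t': occ=0, LF[0]=C('t')+0=4+0=4
L[1]='p': occ=0, LF[1]=C('p')+0=2+0=2
L[2]='$': occ=0, LF[2]=C('$')+0=0+0=0
L[3]='o': occ=0, LF[3]=C('o')+0=1+0=1
L[4]='q': occ=0, LF[4]=C('q')+0=3+0=3

Answer: 4 2 0 1 3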